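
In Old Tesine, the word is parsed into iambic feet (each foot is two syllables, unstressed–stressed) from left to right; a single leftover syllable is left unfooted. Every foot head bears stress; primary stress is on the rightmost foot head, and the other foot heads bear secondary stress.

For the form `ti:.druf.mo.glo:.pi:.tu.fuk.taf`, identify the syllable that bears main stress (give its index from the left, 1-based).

Parse left to right into iambic (σˈσ) feet: (ti:.ˈdruf) (mo.ˈglo:) (pi:.ˈtu) (fuk.ˈtaf).
Foot heads (stressed positions): 2, 4, 6, 8.
End Rule Rightmost: primary stress on the rightmost head = syllable 8.
Primary stress: syllable 8 → ti:.druf.mo.glo:.pi:.tu.fuk.ˈtaf.

8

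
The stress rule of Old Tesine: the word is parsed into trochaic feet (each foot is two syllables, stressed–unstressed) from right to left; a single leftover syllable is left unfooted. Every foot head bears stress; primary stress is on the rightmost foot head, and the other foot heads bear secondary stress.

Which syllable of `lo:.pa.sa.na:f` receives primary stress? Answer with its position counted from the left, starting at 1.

3

Parse right to left into trochaic (ˈσσ) feet: (ˈlo:.pa) (ˈsa.na:f).
Foot heads (stressed positions): 1, 3.
End Rule Rightmost: primary stress on the rightmost head = syllable 3.
Primary stress: syllable 3 → lo:.pa.ˈsa.na:f.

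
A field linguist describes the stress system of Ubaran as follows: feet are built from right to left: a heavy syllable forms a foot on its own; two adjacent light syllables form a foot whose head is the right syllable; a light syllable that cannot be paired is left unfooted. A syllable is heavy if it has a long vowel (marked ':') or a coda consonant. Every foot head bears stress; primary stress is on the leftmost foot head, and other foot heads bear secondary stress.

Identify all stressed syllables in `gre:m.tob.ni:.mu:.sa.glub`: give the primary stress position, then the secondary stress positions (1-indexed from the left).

primary 1, secondary 2, 3, 4, 6

Weights: 1 gre:m H, 2 tob H, 3 ni: H, 4 mu: H, 5 sa L, 6 glub H.
Parse right to left (heavy = foot alone; LL = one foot; stranded L unfooted): (ˈgre:m) (ˈtob) (ˈni:) (ˈmu:) sa (ˈglub).
Foot heads: 1, 2, 3, 4, 6.
Primary stress on the leftmost head = syllable 1.
Secondary stress on 2, 3, 4, 6: ˈgre:m.ˌtob.ˌni:.ˌmu:.sa.ˌglub.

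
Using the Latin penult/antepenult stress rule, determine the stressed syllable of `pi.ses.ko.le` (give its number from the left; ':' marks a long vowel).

2

Classical Latin: stress the penult if heavy (long vowel or closed), else the antepenult.
Weights: 2 ses H, 3 ko L, 4 le L.
The penult (syllable 3, ko) is light, so stress falls on the antepenult (syllable 2, ses).
Stress on syllable 2: pi.ˈses.ko.le.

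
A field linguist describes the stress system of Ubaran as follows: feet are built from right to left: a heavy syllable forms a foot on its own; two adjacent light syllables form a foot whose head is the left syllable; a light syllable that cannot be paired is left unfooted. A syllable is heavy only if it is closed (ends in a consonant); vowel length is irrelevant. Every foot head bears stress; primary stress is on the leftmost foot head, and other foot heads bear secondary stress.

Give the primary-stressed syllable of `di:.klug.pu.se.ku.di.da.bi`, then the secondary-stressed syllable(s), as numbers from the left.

primary 2, secondary 3, 5, 7

Weights: 1 di: L, 2 klug H, 3 pu L, 4 se L, 5 ku L, 6 di L, 7 da L, 8 bi L.
Parse right to left (heavy = foot alone; LL = one foot; stranded L unfooted): di: (ˈklug) (ˈpu.se) (ˈku.di) (ˈda.bi).
Foot heads: 2, 3, 5, 7.
Primary stress on the leftmost head = syllable 2.
Secondary stress on 3, 5, 7: di:.ˈklug.ˌpu.se.ˌku.di.ˌda.bi.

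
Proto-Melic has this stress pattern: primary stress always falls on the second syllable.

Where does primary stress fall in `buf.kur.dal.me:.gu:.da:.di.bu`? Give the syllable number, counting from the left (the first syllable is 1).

The word has 8 syllables; the second syllable is syllable 2 (kur).
Primary stress: syllable 2 → buf.ˈkur.dal.me:.gu:.da:.di.bu.

2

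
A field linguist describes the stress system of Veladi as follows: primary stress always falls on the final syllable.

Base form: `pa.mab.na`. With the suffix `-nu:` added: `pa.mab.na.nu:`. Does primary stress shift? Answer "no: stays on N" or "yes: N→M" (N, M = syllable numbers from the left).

Base `pa.mab.na` (3 syllables):
  The word has 3 syllables; the final syllable is syllable 3 (na).
  → primary stress on syllable 3.
Suffixed `pa.mab.na.nu:` (4 syllables):
  The word has 4 syllables; the final syllable is syllable 4 (nu:).
  → primary stress on syllable 4.

yes: 3→4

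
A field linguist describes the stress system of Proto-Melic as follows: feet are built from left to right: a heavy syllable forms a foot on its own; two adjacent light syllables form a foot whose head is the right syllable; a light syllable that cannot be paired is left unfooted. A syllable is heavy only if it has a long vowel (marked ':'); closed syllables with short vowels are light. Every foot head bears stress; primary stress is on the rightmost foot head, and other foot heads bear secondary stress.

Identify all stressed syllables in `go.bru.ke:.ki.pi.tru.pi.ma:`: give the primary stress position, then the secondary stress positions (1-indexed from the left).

primary 8, secondary 2, 3, 5, 7

Weights: 1 go L, 2 bru L, 3 ke: H, 4 ki L, 5 pi L, 6 tru L, 7 pi L, 8 ma: H.
Parse left to right (heavy = foot alone; LL = one foot; stranded L unfooted): (go.ˈbru) (ˈke:) (ki.ˈpi) (tru.ˈpi) (ˈma:).
Foot heads: 2, 3, 5, 7, 8.
Primary stress on the rightmost head = syllable 8.
Secondary stress on 2, 3, 5, 7: go.ˌbru.ˌke:.ki.ˌpi.tru.ˌpi.ˈma:.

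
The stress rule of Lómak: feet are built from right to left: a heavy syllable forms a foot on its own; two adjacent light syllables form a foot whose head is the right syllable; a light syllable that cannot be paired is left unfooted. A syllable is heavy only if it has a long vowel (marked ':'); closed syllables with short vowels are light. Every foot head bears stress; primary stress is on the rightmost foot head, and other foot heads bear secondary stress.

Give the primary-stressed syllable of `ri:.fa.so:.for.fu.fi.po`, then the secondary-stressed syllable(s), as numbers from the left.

primary 7, secondary 1, 3, 5

Weights: 1 ri: H, 2 fa L, 3 so: H, 4 for L, 5 fu L, 6 fi L, 7 po L.
Parse right to left (heavy = foot alone; LL = one foot; stranded L unfooted): (ˈri:) fa (ˈso:) (for.ˈfu) (fi.ˈpo).
Foot heads: 1, 3, 5, 7.
Primary stress on the rightmost head = syllable 7.
Secondary stress on 1, 3, 5: ˌri:.fa.ˌso:.for.ˌfu.fi.ˈpo.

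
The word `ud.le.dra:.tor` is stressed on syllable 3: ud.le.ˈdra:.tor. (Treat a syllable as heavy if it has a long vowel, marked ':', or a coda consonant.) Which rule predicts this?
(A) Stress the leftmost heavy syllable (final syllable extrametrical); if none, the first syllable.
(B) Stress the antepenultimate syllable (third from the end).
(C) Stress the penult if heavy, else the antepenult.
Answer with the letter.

C

Rule A → syllable 1 (observed: 3).
Rule B → syllable 2 (observed: 3).
Rule C → syllable 3 ✓.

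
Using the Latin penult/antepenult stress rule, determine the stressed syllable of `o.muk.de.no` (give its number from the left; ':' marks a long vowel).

Classical Latin: stress the penult if heavy (long vowel or closed), else the antepenult.
Weights: 2 muk H, 3 de L, 4 no L.
The penult (syllable 3, de) is light, so stress falls on the antepenult (syllable 2, muk).
Stress on syllable 2: o.ˈmuk.de.no.

2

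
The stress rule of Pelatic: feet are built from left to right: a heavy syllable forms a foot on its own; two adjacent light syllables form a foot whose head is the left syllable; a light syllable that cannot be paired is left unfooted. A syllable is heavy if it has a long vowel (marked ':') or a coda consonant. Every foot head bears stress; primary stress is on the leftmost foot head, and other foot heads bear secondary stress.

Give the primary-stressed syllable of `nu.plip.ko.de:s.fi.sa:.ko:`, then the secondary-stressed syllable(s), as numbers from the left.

Weights: 1 nu L, 2 plip H, 3 ko L, 4 de:s H, 5 fi L, 6 sa: H, 7 ko: H.
Parse left to right (heavy = foot alone; LL = one foot; stranded L unfooted): nu (ˈplip) ko (ˈde:s) fi (ˈsa:) (ˈko:).
Foot heads: 2, 4, 6, 7.
Primary stress on the leftmost head = syllable 2.
Secondary stress on 4, 6, 7: nu.ˈplip.ko.ˌde:s.fi.ˌsa:.ˌko:.

primary 2, secondary 4, 6, 7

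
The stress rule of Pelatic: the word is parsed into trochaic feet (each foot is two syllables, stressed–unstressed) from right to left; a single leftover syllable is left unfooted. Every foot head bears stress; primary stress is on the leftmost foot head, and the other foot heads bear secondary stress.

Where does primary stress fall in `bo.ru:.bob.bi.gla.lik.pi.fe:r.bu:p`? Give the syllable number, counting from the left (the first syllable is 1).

Parse right to left into trochaic (ˈσσ) feet: bo (ˈru:.bob) (ˈbi.gla) (ˈlik.pi) (ˈfe:r.bu:p). Syllable 1 is left unfooted.
Foot heads (stressed positions): 2, 4, 6, 8.
End Rule Leftmost: primary stress on the leftmost head = syllable 2.
Primary stress: syllable 2 → bo.ˈru:.bob.bi.gla.lik.pi.fe:r.bu:p.

2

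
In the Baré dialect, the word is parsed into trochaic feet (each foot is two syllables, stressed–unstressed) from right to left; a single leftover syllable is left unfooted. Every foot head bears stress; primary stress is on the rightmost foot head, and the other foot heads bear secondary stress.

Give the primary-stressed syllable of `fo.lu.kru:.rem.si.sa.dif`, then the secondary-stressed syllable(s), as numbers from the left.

Parse right to left into trochaic (ˈσσ) feet: fo (ˈlu.kru:) (ˈrem.si) (ˈsa.dif). Syllable 1 is left unfooted.
Foot heads (stressed positions): 2, 4, 6.
End Rule Rightmost: primary stress on the rightmost head = syllable 6.
Secondary stress on 2, 4: fo.ˌlu.kru:.ˌrem.si.ˈsa.dif.

primary 6, secondary 2, 4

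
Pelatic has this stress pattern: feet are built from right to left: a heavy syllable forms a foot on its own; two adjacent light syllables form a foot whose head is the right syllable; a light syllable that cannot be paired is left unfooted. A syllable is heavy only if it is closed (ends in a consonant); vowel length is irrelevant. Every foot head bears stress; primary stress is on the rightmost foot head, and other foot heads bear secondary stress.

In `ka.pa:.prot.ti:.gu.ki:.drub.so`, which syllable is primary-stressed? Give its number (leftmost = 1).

7

Weights: 1 ka L, 2 pa: L, 3 prot H, 4 ti: L, 5 gu L, 6 ki: L, 7 drub H, 8 so L.
Parse right to left (heavy = foot alone; LL = one foot; stranded L unfooted): (ka.ˈpa:) (ˈprot) ti: (gu.ˈki:) (ˈdrub) so.
Foot heads: 2, 3, 6, 7.
Primary stress on the rightmost head = syllable 7.
Primary stress: syllable 7 → ka.pa:.prot.ti:.gu.ki:.ˈdrub.so.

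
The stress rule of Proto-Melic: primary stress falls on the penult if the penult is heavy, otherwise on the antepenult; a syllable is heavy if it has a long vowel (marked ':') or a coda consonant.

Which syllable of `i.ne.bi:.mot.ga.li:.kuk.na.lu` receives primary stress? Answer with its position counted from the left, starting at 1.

Weights: 7 kuk H, 8 na L, 9 lu L.
The penult (syllable 8, na) is light, so stress falls on the antepenult (syllable 7, kuk).
Primary stress: syllable 7 → i.ne.bi:.mot.ga.li:.ˈkuk.na.lu.

7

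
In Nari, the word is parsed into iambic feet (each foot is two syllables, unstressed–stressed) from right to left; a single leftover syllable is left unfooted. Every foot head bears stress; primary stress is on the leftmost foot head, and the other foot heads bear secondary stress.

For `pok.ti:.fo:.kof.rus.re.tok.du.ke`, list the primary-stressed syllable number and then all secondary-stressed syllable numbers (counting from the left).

primary 3, secondary 5, 7, 9

Parse right to left into iambic (σˈσ) feet: pok (ti:.ˈfo:) (kof.ˈrus) (re.ˈtok) (du.ˈke). Syllable 1 is left unfooted.
Foot heads (stressed positions): 3, 5, 7, 9.
End Rule Leftmost: primary stress on the leftmost head = syllable 3.
Secondary stress on 5, 7, 9: pok.ti:.ˈfo:.kof.ˌrus.re.ˌtok.du.ˌke.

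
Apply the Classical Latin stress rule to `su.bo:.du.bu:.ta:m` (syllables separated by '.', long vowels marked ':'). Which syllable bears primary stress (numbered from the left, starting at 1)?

4

Classical Latin: stress the penult if heavy (long vowel or closed), else the antepenult.
Weights: 3 du L, 4 bu: H, 5 ta:m H.
The penult (syllable 4, bu:) is heavy, so it takes stress.
Stress on syllable 4: su.bo:.du.ˈbu:.ta:m.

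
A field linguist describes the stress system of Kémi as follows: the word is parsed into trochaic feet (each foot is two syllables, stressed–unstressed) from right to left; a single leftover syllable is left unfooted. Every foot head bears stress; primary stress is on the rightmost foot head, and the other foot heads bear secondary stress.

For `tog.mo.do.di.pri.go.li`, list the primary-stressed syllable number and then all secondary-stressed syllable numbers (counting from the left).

Parse right to left into trochaic (ˈσσ) feet: tog (ˈmo.do) (ˈdi.pri) (ˈgo.li). Syllable 1 is left unfooted.
Foot heads (stressed positions): 2, 4, 6.
End Rule Rightmost: primary stress on the rightmost head = syllable 6.
Secondary stress on 2, 4: tog.ˌmo.do.ˌdi.pri.ˈgo.li.

primary 6, secondary 2, 4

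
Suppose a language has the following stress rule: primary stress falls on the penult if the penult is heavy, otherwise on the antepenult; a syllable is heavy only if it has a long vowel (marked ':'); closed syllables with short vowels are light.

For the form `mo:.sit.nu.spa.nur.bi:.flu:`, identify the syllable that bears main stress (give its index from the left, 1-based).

Weights: 5 nur L, 6 bi: H, 7 flu: H.
The penult (syllable 6, bi:) is heavy, so it takes stress.
Primary stress: syllable 6 → mo:.sit.nu.spa.nur.ˈbi:.flu:.

6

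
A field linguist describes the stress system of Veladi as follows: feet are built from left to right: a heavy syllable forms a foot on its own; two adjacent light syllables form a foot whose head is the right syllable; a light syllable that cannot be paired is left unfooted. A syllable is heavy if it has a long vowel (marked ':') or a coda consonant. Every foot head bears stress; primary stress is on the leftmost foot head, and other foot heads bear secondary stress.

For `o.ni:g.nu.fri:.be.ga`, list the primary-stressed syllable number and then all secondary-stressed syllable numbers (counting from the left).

primary 2, secondary 4, 6

Weights: 1 o L, 2 ni:g H, 3 nu L, 4 fri: H, 5 be L, 6 ga L.
Parse left to right (heavy = foot alone; LL = one foot; stranded L unfooted): o (ˈni:g) nu (ˈfri:) (be.ˈga).
Foot heads: 2, 4, 6.
Primary stress on the leftmost head = syllable 2.
Secondary stress on 4, 6: o.ˈni:g.nu.ˌfri:.be.ˌga.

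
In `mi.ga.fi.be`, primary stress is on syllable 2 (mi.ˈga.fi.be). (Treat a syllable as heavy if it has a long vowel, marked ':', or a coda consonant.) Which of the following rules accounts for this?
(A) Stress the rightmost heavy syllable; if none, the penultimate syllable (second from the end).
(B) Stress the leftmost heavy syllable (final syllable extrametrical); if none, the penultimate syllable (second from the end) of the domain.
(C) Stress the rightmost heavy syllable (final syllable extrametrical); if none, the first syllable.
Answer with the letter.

Rule A → syllable 3 (observed: 2).
Rule B → syllable 2 ✓.
Rule C → syllable 1 (observed: 2).

B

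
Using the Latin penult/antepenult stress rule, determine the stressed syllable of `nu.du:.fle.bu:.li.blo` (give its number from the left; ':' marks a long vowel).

Classical Latin: stress the penult if heavy (long vowel or closed), else the antepenult.
Weights: 4 bu: H, 5 li L, 6 blo L.
The penult (syllable 5, li) is light, so stress falls on the antepenult (syllable 4, bu:).
Stress on syllable 4: nu.du:.fle.ˈbu:.li.blo.

4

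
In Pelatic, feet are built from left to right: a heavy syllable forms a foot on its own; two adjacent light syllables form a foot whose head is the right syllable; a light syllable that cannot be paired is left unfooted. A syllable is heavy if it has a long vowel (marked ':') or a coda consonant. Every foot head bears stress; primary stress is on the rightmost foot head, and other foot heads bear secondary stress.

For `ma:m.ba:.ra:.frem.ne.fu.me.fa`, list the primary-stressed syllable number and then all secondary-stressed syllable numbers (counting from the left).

Weights: 1 ma:m H, 2 ba: H, 3 ra: H, 4 frem H, 5 ne L, 6 fu L, 7 me L, 8 fa L.
Parse left to right (heavy = foot alone; LL = one foot; stranded L unfooted): (ˈma:m) (ˈba:) (ˈra:) (ˈfrem) (ne.ˈfu) (me.ˈfa).
Foot heads: 1, 2, 3, 4, 6, 8.
Primary stress on the rightmost head = syllable 8.
Secondary stress on 1, 2, 3, 4, 6: ˌma:m.ˌba:.ˌra:.ˌfrem.ne.ˌfu.me.ˈfa.

primary 8, secondary 1, 2, 3, 4, 6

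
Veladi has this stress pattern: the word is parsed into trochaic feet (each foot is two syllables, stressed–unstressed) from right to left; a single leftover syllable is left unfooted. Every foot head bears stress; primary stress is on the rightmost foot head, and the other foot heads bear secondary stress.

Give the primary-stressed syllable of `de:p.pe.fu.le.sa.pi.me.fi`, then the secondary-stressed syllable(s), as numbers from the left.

primary 7, secondary 1, 3, 5

Parse right to left into trochaic (ˈσσ) feet: (ˈde:p.pe) (ˈfu.le) (ˈsa.pi) (ˈme.fi).
Foot heads (stressed positions): 1, 3, 5, 7.
End Rule Rightmost: primary stress on the rightmost head = syllable 7.
Secondary stress on 1, 3, 5: ˌde:p.pe.ˌfu.le.ˌsa.pi.ˈme.fi.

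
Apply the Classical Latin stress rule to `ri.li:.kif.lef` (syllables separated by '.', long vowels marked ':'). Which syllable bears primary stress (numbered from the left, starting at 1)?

3

Classical Latin: stress the penult if heavy (long vowel or closed), else the antepenult.
Weights: 2 li: H, 3 kif H, 4 lef H.
The penult (syllable 3, kif) is heavy, so it takes stress.
Stress on syllable 3: ri.li:.ˈkif.lef.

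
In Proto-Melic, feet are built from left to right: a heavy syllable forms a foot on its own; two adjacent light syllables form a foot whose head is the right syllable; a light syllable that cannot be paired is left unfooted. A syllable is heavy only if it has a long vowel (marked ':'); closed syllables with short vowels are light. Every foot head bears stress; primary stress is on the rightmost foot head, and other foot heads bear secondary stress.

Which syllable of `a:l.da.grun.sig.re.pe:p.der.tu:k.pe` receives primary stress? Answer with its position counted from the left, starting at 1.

Weights: 1 a:l H, 2 da L, 3 grun L, 4 sig L, 5 re L, 6 pe:p H, 7 der L, 8 tu:k H, 9 pe L.
Parse left to right (heavy = foot alone; LL = one foot; stranded L unfooted): (ˈa:l) (da.ˈgrun) (sig.ˈre) (ˈpe:p) der (ˈtu:k) pe.
Foot heads: 1, 3, 5, 6, 8.
Primary stress on the rightmost head = syllable 8.
Primary stress: syllable 8 → a:l.da.grun.sig.re.pe:p.der.ˈtu:k.pe.

8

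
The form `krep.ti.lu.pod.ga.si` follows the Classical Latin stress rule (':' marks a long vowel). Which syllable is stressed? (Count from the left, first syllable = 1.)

Classical Latin: stress the penult if heavy (long vowel or closed), else the antepenult.
Weights: 4 pod H, 5 ga L, 6 si L.
The penult (syllable 5, ga) is light, so stress falls on the antepenult (syllable 4, pod).
Stress on syllable 4: krep.ti.lu.ˈpod.ga.si.

4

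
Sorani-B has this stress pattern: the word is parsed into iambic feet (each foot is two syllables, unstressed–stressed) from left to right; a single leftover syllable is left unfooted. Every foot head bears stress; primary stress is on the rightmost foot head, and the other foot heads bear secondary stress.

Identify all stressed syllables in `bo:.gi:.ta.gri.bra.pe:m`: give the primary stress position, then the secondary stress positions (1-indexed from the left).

primary 6, secondary 2, 4

Parse left to right into iambic (σˈσ) feet: (bo:.ˈgi:) (ta.ˈgri) (bra.ˈpe:m).
Foot heads (stressed positions): 2, 4, 6.
End Rule Rightmost: primary stress on the rightmost head = syllable 6.
Secondary stress on 2, 4: bo:.ˌgi:.ta.ˌgri.bra.ˈpe:m.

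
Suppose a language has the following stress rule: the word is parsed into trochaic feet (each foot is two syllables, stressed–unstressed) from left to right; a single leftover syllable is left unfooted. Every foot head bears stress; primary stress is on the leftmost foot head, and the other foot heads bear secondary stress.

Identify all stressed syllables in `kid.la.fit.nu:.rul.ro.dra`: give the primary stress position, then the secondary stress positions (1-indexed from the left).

primary 1, secondary 3, 5

Parse left to right into trochaic (ˈσσ) feet: (ˈkid.la) (ˈfit.nu:) (ˈrul.ro) dra. Syllable 7 is left unfooted.
Foot heads (stressed positions): 1, 3, 5.
End Rule Leftmost: primary stress on the leftmost head = syllable 1.
Secondary stress on 3, 5: ˈkid.la.ˌfit.nu:.ˌrul.ro.dra.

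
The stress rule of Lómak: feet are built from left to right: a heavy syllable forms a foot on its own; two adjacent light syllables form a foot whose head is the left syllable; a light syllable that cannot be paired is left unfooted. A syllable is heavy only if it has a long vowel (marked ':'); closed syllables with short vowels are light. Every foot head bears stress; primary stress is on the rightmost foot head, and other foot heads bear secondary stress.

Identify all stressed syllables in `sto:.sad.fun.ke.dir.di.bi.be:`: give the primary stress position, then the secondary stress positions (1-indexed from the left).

Weights: 1 sto: H, 2 sad L, 3 fun L, 4 ke L, 5 dir L, 6 di L, 7 bi L, 8 be: H.
Parse left to right (heavy = foot alone; LL = one foot; stranded L unfooted): (ˈsto:) (ˈsad.fun) (ˈke.dir) (ˈdi.bi) (ˈbe:).
Foot heads: 1, 2, 4, 6, 8.
Primary stress on the rightmost head = syllable 8.
Secondary stress on 1, 2, 4, 6: ˌsto:.ˌsad.fun.ˌke.dir.ˌdi.bi.ˈbe:.

primary 8, secondary 1, 2, 4, 6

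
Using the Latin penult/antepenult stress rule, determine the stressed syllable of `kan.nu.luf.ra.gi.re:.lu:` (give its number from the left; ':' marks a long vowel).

6

Classical Latin: stress the penult if heavy (long vowel or closed), else the antepenult.
Weights: 5 gi L, 6 re: H, 7 lu: H.
The penult (syllable 6, re:) is heavy, so it takes stress.
Stress on syllable 6: kan.nu.luf.ra.gi.ˈre:.lu:.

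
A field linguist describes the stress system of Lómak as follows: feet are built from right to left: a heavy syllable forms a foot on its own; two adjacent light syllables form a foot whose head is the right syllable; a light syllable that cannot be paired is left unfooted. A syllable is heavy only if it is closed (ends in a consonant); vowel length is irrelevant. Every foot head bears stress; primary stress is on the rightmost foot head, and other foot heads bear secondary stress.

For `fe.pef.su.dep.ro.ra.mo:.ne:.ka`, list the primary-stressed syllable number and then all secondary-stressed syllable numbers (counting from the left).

Weights: 1 fe L, 2 pef H, 3 su L, 4 dep H, 5 ro L, 6 ra L, 7 mo: L, 8 ne: L, 9 ka L.
Parse right to left (heavy = foot alone; LL = one foot; stranded L unfooted): fe (ˈpef) su (ˈdep) ro (ra.ˈmo:) (ne:.ˈka).
Foot heads: 2, 4, 7, 9.
Primary stress on the rightmost head = syllable 9.
Secondary stress on 2, 4, 7: fe.ˌpef.su.ˌdep.ro.ra.ˌmo:.ne:.ˈka.

primary 9, secondary 2, 4, 7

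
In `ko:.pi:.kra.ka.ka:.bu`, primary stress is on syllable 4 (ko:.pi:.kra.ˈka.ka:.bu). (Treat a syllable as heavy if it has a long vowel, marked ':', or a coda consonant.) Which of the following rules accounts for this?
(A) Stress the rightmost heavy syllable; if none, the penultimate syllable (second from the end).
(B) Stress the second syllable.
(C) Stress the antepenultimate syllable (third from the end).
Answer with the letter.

Rule A → syllable 5 (observed: 4).
Rule B → syllable 2 (observed: 4).
Rule C → syllable 4 ✓.

C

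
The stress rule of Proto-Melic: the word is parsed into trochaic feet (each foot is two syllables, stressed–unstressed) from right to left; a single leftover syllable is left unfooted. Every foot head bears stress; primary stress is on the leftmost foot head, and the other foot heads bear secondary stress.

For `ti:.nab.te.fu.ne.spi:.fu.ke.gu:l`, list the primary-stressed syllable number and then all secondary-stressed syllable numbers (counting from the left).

Parse right to left into trochaic (ˈσσ) feet: ti: (ˈnab.te) (ˈfu.ne) (ˈspi:.fu) (ˈke.gu:l). Syllable 1 is left unfooted.
Foot heads (stressed positions): 2, 4, 6, 8.
End Rule Leftmost: primary stress on the leftmost head = syllable 2.
Secondary stress on 4, 6, 8: ti:.ˈnab.te.ˌfu.ne.ˌspi:.fu.ˌke.gu:l.

primary 2, secondary 4, 6, 8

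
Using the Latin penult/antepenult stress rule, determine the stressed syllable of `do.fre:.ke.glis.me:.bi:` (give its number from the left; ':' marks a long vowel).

Classical Latin: stress the penult if heavy (long vowel or closed), else the antepenult.
Weights: 4 glis H, 5 me: H, 6 bi: H.
The penult (syllable 5, me:) is heavy, so it takes stress.
Stress on syllable 5: do.fre:.ke.glis.ˈme:.bi:.

5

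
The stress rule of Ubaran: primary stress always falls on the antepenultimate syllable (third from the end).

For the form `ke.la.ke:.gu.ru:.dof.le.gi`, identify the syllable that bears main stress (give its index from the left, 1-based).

The word has 8 syllables; the antepenultimate syllable (third from the end) is syllable 6 (dof).
Primary stress: syllable 6 → ke.la.ke:.gu.ru:.ˈdof.le.gi.

6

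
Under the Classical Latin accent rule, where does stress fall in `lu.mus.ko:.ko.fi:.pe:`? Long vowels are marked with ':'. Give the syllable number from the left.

5

Classical Latin: stress the penult if heavy (long vowel or closed), else the antepenult.
Weights: 4 ko L, 5 fi: H, 6 pe: H.
The penult (syllable 5, fi:) is heavy, so it takes stress.
Stress on syllable 5: lu.mus.ko:.ko.ˈfi:.pe:.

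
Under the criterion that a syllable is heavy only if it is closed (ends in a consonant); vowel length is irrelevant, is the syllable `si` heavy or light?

`si`: short vowel, open (no coda). Open (no coda) → light.

light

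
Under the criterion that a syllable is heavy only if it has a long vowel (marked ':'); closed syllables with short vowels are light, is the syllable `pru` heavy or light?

`pru`: short vowel, open (no coda). Short vowel → light.

light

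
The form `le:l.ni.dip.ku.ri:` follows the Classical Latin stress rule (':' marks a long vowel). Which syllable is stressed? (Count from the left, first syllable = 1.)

3

Classical Latin: stress the penult if heavy (long vowel or closed), else the antepenult.
Weights: 3 dip H, 4 ku L, 5 ri: H.
The penult (syllable 4, ku) is light, so stress falls on the antepenult (syllable 3, dip).
Stress on syllable 3: le:l.ni.ˈdip.ku.ri:.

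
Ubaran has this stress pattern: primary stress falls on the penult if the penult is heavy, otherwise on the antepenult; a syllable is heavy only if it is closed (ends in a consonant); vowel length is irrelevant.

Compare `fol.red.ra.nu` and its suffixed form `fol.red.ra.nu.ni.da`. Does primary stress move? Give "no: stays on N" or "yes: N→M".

yes: 2→4

Base `fol.red.ra.nu` (4 syllables):
  Weights: 2 red H, 3 ra L, 4 nu L.
  The penult (syllable 3, ra) is light, so stress falls on the antepenult (syllable 2, red).
  → primary stress on syllable 2.
Suffixed `fol.red.ra.nu.ni.da` (6 syllables):
  Weights: 4 nu L, 5 ni L, 6 da L.
  The penult (syllable 5, ni) is light, so stress falls on the antepenult (syllable 4, nu).
  → primary stress on syllable 4.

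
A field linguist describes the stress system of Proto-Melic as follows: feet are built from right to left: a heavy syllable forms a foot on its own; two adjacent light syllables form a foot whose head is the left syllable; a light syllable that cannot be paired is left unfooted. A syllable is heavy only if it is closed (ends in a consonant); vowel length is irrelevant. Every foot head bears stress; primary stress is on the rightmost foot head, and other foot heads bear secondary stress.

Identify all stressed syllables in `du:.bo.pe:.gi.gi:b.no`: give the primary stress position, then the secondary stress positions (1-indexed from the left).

Weights: 1 du: L, 2 bo L, 3 pe: L, 4 gi L, 5 gi:b H, 6 no L.
Parse right to left (heavy = foot alone; LL = one foot; stranded L unfooted): (ˈdu:.bo) (ˈpe:.gi) (ˈgi:b) no.
Foot heads: 1, 3, 5.
Primary stress on the rightmost head = syllable 5.
Secondary stress on 1, 3: ˌdu:.bo.ˌpe:.gi.ˈgi:b.no.

primary 5, secondary 1, 3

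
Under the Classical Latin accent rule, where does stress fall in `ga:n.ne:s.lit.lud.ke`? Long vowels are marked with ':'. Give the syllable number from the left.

Classical Latin: stress the penult if heavy (long vowel or closed), else the antepenult.
Weights: 3 lit H, 4 lud H, 5 ke L.
The penult (syllable 4, lud) is heavy, so it takes stress.
Stress on syllable 4: ga:n.ne:s.lit.ˈlud.ke.

4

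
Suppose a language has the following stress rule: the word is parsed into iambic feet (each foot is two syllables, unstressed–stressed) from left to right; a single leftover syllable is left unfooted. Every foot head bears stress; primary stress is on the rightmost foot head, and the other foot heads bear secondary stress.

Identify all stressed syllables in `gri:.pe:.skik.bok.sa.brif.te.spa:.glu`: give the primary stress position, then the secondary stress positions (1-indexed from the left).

Parse left to right into iambic (σˈσ) feet: (gri:.ˈpe:) (skik.ˈbok) (sa.ˈbrif) (te.ˈspa:) glu. Syllable 9 is left unfooted.
Foot heads (stressed positions): 2, 4, 6, 8.
End Rule Rightmost: primary stress on the rightmost head = syllable 8.
Secondary stress on 2, 4, 6: gri:.ˌpe:.skik.ˌbok.sa.ˌbrif.te.ˈspa:.glu.

primary 8, secondary 2, 4, 6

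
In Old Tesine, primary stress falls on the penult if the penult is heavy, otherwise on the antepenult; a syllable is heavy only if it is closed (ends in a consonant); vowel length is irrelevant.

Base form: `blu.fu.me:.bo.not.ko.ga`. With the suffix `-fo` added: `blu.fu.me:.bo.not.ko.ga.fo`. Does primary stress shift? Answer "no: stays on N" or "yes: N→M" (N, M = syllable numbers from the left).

yes: 5→6

Base `blu.fu.me:.bo.not.ko.ga` (7 syllables):
  Weights: 5 not H, 6 ko L, 7 ga L.
  The penult (syllable 6, ko) is light, so stress falls on the antepenult (syllable 5, not).
  → primary stress on syllable 5.
Suffixed `blu.fu.me:.bo.not.ko.ga.fo` (8 syllables):
  Weights: 6 ko L, 7 ga L, 8 fo L.
  The penult (syllable 7, ga) is light, so stress falls on the antepenult (syllable 6, ko).
  → primary stress on syllable 6.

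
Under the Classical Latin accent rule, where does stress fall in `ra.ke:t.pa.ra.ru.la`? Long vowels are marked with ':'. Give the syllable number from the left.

Classical Latin: stress the penult if heavy (long vowel or closed), else the antepenult.
Weights: 4 ra L, 5 ru L, 6 la L.
The penult (syllable 5, ru) is light, so stress falls on the antepenult (syllable 4, ra).
Stress on syllable 4: ra.ke:t.pa.ˈra.ru.la.

4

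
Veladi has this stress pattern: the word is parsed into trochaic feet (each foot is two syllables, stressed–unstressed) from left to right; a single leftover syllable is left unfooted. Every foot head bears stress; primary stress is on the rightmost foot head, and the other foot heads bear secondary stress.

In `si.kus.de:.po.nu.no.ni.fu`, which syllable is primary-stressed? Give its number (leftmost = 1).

Parse left to right into trochaic (ˈσσ) feet: (ˈsi.kus) (ˈde:.po) (ˈnu.no) (ˈni.fu).
Foot heads (stressed positions): 1, 3, 5, 7.
End Rule Rightmost: primary stress on the rightmost head = syllable 7.
Primary stress: syllable 7 → si.kus.de:.po.nu.no.ˈni.fu.

7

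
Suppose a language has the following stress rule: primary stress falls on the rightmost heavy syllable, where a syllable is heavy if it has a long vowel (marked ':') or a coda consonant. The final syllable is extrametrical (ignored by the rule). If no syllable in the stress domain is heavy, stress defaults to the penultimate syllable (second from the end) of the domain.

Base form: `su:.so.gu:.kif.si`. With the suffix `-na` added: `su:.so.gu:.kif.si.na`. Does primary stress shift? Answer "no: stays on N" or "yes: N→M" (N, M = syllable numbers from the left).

Base `su:.so.gu:.kif.si` (5 syllables):
  The final syllable (5, si) is extrametrical; the stress domain is syllables 1–4.
  Weights: 1 su: H, 2 so L, 3 gu: H, 4 kif H.
  Heavy syllables in the domain: 1, 3, 4. The rightmost is syllable 4 (kif).
  → primary stress on syllable 4.
Suffixed `su:.so.gu:.kif.si.na` (6 syllables):
  The final syllable (6, na) is extrametrical; the stress domain is syllables 1–5.
  Weights: 1 su: H, 2 so L, 3 gu: H, 4 kif H, 5 si L.
  Heavy syllables in the domain: 1, 3, 4. The rightmost is syllable 4 (kif).
  → primary stress on syllable 4.

no: stays on 4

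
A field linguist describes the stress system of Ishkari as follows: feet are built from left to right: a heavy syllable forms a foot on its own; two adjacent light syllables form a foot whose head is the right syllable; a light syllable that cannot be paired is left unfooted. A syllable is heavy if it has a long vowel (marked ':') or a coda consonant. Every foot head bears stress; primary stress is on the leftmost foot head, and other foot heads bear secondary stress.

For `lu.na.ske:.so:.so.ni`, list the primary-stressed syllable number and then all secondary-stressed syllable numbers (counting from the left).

Weights: 1 lu L, 2 na L, 3 ske: H, 4 so: H, 5 so L, 6 ni L.
Parse left to right (heavy = foot alone; LL = one foot; stranded L unfooted): (lu.ˈna) (ˈske:) (ˈso:) (so.ˈni).
Foot heads: 2, 3, 4, 6.
Primary stress on the leftmost head = syllable 2.
Secondary stress on 3, 4, 6: lu.ˈna.ˌske:.ˌso:.so.ˌni.

primary 2, secondary 3, 4, 6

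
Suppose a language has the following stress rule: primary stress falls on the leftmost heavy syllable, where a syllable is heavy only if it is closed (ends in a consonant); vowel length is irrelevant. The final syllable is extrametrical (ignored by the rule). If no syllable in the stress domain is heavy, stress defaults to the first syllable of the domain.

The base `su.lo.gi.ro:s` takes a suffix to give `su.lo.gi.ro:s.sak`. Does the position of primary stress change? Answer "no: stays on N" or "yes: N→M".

Base `su.lo.gi.ro:s` (4 syllables):
  The final syllable (4, ro:s) is extrametrical; the stress domain is syllables 1–3.
  Weights: 1 su L, 2 lo L, 3 gi L.
  No heavy syllable in the domain; default to the first syllable of the domain = syllable 1.
  → primary stress on syllable 1.
Suffixed `su.lo.gi.ro:s.sak` (5 syllables):
  The final syllable (5, sak) is extrametrical; the stress domain is syllables 1–4.
  Weights: 1 su L, 2 lo L, 3 gi L, 4 ro:s H.
  Heavy syllables in the domain: 4. The leftmost is syllable 4 (ro:s).
  → primary stress on syllable 4.

yes: 1→4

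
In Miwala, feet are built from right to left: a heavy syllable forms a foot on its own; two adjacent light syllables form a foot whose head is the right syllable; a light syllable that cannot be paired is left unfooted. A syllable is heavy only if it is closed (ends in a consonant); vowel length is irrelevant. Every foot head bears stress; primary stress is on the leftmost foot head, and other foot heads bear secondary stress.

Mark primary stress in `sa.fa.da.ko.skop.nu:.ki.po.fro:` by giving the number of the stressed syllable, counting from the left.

Weights: 1 sa L, 2 fa L, 3 da L, 4 ko L, 5 skop H, 6 nu: L, 7 ki L, 8 po L, 9 fro: L.
Parse right to left (heavy = foot alone; LL = one foot; stranded L unfooted): (sa.ˈfa) (da.ˈko) (ˈskop) (nu:.ˈki) (po.ˈfro:).
Foot heads: 2, 4, 5, 7, 9.
Primary stress on the leftmost head = syllable 2.
Primary stress: syllable 2 → sa.ˈfa.da.ko.skop.nu:.ki.po.fro:.

2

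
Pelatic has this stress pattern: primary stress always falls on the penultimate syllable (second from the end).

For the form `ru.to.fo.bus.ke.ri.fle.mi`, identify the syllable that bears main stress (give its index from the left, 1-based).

The word has 8 syllables; the penultimate syllable (second from the end) is syllable 7 (fle).
Primary stress: syllable 7 → ru.to.fo.bus.ke.ri.ˈfle.mi.

7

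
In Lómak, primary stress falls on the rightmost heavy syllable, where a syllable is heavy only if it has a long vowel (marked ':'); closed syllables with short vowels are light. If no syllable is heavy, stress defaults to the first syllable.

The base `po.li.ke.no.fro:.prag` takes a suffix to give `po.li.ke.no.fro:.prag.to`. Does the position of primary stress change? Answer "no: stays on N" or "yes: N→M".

Base `po.li.ke.no.fro:.prag` (6 syllables):
  Weights: 1 po L, 2 li L, 3 ke L, 4 no L, 5 fro: H, 6 prag L.
  Heavy syllables in the domain: 5. The rightmost is syllable 5 (fro:).
  → primary stress on syllable 5.
Suffixed `po.li.ke.no.fro:.prag.to` (7 syllables):
  Weights: 1 po L, 2 li L, 3 ke L, 4 no L, 5 fro: H, 6 prag L, 7 to L.
  Heavy syllables in the domain: 5. The rightmost is syllable 5 (fro:).
  → primary stress on syllable 5.

no: stays on 5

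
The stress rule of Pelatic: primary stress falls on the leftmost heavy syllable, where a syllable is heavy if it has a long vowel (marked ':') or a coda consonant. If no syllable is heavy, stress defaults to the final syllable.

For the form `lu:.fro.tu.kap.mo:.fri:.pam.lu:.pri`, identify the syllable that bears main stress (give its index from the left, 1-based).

Weights: 1 lu: H, 2 fro L, 3 tu L, 4 kap H, 5 mo: H, 6 fri: H, 7 pam H, 8 lu: H, 9 pri L.
Heavy syllables in the domain: 1, 4, 5, 6, 7, 8. The leftmost is syllable 1 (lu:).
Primary stress: syllable 1 → ˈlu:.fro.tu.kap.mo:.fri:.pam.lu:.pri.

1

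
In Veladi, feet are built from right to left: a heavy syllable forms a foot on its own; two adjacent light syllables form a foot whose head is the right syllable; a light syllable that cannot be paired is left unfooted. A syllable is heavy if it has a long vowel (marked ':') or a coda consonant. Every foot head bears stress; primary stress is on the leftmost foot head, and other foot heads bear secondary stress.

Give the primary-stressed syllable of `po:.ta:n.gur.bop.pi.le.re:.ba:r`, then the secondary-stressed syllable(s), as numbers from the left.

Weights: 1 po: H, 2 ta:n H, 3 gur H, 4 bop H, 5 pi L, 6 le L, 7 re: H, 8 ba:r H.
Parse right to left (heavy = foot alone; LL = one foot; stranded L unfooted): (ˈpo:) (ˈta:n) (ˈgur) (ˈbop) (pi.ˈle) (ˈre:) (ˈba:r).
Foot heads: 1, 2, 3, 4, 6, 7, 8.
Primary stress on the leftmost head = syllable 1.
Secondary stress on 2, 3, 4, 6, 7, 8: ˈpo:.ˌta:n.ˌgur.ˌbop.pi.ˌle.ˌre:.ˌba:r.

primary 1, secondary 2, 3, 4, 6, 7, 8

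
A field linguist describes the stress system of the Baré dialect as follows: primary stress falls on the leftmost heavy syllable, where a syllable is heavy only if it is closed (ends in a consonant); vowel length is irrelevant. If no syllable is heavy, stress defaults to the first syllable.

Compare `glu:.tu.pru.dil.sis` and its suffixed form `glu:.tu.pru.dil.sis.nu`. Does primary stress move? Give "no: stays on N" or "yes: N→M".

Base `glu:.tu.pru.dil.sis` (5 syllables):
  Weights: 1 glu: L, 2 tu L, 3 pru L, 4 dil H, 5 sis H.
  Heavy syllables in the domain: 4, 5. The leftmost is syllable 4 (dil).
  → primary stress on syllable 4.
Suffixed `glu:.tu.pru.dil.sis.nu` (6 syllables):
  Weights: 1 glu: L, 2 tu L, 3 pru L, 4 dil H, 5 sis H, 6 nu L.
  Heavy syllables in the domain: 4, 5. The leftmost is syllable 4 (dil).
  → primary stress on syllable 4.

no: stays on 4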